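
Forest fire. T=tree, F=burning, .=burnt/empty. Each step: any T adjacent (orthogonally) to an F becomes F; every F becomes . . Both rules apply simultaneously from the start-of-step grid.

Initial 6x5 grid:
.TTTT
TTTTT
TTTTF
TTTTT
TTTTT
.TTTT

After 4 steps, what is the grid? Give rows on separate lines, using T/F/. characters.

Step 1: 3 trees catch fire, 1 burn out
  .TTTT
  TTTTF
  TTTF.
  TTTTF
  TTTTT
  .TTTT
Step 2: 5 trees catch fire, 3 burn out
  .TTTF
  TTTF.
  TTF..
  TTTF.
  TTTTF
  .TTTT
Step 3: 6 trees catch fire, 5 burn out
  .TTF.
  TTF..
  TF...
  TTF..
  TTTF.
  .TTTF
Step 4: 6 trees catch fire, 6 burn out
  .TF..
  TF...
  F....
  TF...
  TTF..
  .TTF.

.TF..
TF...
F....
TF...
TTF..
.TTF.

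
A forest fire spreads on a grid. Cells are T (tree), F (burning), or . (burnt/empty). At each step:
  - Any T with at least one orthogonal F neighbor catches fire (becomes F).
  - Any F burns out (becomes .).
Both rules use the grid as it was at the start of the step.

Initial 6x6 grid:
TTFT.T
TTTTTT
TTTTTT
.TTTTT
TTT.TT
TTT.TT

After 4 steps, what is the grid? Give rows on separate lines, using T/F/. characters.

Step 1: 3 trees catch fire, 1 burn out
  TF.F.T
  TTFTTT
  TTTTTT
  .TTTTT
  TTT.TT
  TTT.TT
Step 2: 4 trees catch fire, 3 burn out
  F....T
  TF.FTT
  TTFTTT
  .TTTTT
  TTT.TT
  TTT.TT
Step 3: 5 trees catch fire, 4 burn out
  .....T
  F...FT
  TF.FTT
  .TFTTT
  TTT.TT
  TTT.TT
Step 4: 6 trees catch fire, 5 burn out
  .....T
  .....F
  F...FT
  .F.FTT
  TTF.TT
  TTT.TT

.....T
.....F
F...FT
.F.FTT
TTF.TT
TTT.TT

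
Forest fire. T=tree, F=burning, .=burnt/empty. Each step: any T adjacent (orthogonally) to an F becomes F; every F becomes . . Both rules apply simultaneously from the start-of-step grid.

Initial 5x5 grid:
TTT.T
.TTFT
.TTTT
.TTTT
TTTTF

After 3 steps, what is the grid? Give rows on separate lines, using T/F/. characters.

Step 1: 5 trees catch fire, 2 burn out
  TTT.T
  .TF.F
  .TTFT
  .TTTF
  TTTF.
Step 2: 7 trees catch fire, 5 burn out
  TTF.F
  .F...
  .TF.F
  .TTF.
  TTF..
Step 3: 4 trees catch fire, 7 burn out
  TF...
  .....
  .F...
  .TF..
  TF...

TF...
.....
.F...
.TF..
TF...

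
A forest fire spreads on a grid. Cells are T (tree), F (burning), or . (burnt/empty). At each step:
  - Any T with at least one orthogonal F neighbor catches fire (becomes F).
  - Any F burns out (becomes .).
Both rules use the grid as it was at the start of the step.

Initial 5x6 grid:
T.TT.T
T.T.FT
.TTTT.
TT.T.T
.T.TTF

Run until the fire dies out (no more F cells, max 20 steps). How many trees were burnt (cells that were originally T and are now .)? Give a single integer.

Step 1: +4 fires, +2 burnt (F count now 4)
Step 2: +3 fires, +4 burnt (F count now 3)
Step 3: +2 fires, +3 burnt (F count now 2)
Step 4: +2 fires, +2 burnt (F count now 2)
Step 5: +2 fires, +2 burnt (F count now 2)
Step 6: +3 fires, +2 burnt (F count now 3)
Step 7: +0 fires, +3 burnt (F count now 0)
Fire out after step 7
Initially T: 18, now '.': 28
Total burnt (originally-T cells now '.'): 16

Answer: 16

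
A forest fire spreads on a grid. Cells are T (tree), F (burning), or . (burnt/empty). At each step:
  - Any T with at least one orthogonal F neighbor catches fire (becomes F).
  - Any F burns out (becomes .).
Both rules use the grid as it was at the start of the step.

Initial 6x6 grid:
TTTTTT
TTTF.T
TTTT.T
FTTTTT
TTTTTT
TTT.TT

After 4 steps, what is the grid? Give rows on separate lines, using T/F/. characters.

Step 1: 6 trees catch fire, 2 burn out
  TTTFTT
  TTF..T
  FTTF.T
  .FTTTT
  FTTTTT
  TTT.TT
Step 2: 10 trees catch fire, 6 burn out
  TTF.FT
  FF...T
  .FF..T
  ..FFTT
  .FTTTT
  FTT.TT
Step 3: 7 trees catch fire, 10 burn out
  FF...F
  .....T
  .....T
  ....FT
  ..FFTT
  .FT.TT
Step 4: 4 trees catch fire, 7 burn out
  ......
  .....F
  .....T
  .....F
  ....FT
  ..F.TT

......
.....F
.....T
.....F
....FT
..F.TT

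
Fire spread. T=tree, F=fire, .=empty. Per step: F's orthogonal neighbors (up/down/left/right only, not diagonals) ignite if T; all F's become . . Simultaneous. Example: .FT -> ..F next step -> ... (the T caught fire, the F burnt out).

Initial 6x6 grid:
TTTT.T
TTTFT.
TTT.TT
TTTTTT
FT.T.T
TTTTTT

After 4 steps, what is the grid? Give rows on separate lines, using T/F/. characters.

Step 1: 6 trees catch fire, 2 burn out
  TTTF.T
  TTF.F.
  TTT.TT
  FTTTTT
  .F.T.T
  FTTTTT
Step 2: 7 trees catch fire, 6 burn out
  TTF..T
  TF....
  FTF.FT
  .FTTTT
  ...T.T
  .FTTTT
Step 3: 7 trees catch fire, 7 burn out
  TF...T
  F.....
  .F...F
  ..FTFT
  ...T.T
  ..FTTT
Step 4: 4 trees catch fire, 7 burn out
  F....T
  ......
  ......
  ...F.F
  ...T.T
  ...FTT

F....T
......
......
...F.F
...T.T
...FTT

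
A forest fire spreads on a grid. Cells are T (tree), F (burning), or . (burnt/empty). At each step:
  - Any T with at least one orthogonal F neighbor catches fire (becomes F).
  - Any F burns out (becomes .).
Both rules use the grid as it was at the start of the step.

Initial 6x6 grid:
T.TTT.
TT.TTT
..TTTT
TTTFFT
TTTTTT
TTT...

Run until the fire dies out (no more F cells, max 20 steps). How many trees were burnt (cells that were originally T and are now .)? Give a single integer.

Answer: 23

Derivation:
Step 1: +6 fires, +2 burnt (F count now 6)
Step 2: +7 fires, +6 burnt (F count now 7)
Step 3: +6 fires, +7 burnt (F count now 6)
Step 4: +3 fires, +6 burnt (F count now 3)
Step 5: +1 fires, +3 burnt (F count now 1)
Step 6: +0 fires, +1 burnt (F count now 0)
Fire out after step 6
Initially T: 26, now '.': 33
Total burnt (originally-T cells now '.'): 23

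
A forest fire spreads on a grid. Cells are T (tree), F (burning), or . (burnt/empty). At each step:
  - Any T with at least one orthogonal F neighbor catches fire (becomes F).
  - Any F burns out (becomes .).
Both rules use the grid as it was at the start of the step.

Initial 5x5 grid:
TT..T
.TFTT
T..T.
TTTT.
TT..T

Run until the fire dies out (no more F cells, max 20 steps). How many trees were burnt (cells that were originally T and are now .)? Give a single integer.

Answer: 14

Derivation:
Step 1: +2 fires, +1 burnt (F count now 2)
Step 2: +3 fires, +2 burnt (F count now 3)
Step 3: +3 fires, +3 burnt (F count now 3)
Step 4: +1 fires, +3 burnt (F count now 1)
Step 5: +1 fires, +1 burnt (F count now 1)
Step 6: +2 fires, +1 burnt (F count now 2)
Step 7: +2 fires, +2 burnt (F count now 2)
Step 8: +0 fires, +2 burnt (F count now 0)
Fire out after step 8
Initially T: 15, now '.': 24
Total burnt (originally-T cells now '.'): 14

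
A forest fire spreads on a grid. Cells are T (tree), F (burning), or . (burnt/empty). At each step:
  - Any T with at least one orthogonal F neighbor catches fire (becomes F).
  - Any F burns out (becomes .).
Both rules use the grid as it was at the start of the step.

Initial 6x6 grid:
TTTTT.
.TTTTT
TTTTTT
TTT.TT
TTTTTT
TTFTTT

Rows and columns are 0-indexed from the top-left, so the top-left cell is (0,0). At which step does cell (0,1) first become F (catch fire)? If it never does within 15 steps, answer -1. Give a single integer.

Step 1: cell (0,1)='T' (+3 fires, +1 burnt)
Step 2: cell (0,1)='T' (+5 fires, +3 burnt)
Step 3: cell (0,1)='T' (+5 fires, +5 burnt)
Step 4: cell (0,1)='T' (+6 fires, +5 burnt)
Step 5: cell (0,1)='T' (+6 fires, +6 burnt)
Step 6: cell (0,1)='F' (+4 fires, +6 burnt)
  -> target ignites at step 6
Step 7: cell (0,1)='.' (+3 fires, +4 burnt)
Step 8: cell (0,1)='.' (+0 fires, +3 burnt)
  fire out at step 8

6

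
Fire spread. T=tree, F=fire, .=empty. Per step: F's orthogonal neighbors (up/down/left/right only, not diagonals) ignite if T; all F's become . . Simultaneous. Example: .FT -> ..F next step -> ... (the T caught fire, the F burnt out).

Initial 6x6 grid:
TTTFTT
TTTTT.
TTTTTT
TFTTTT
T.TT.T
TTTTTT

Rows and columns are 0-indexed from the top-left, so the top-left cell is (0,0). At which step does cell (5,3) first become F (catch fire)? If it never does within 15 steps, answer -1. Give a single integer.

Step 1: cell (5,3)='T' (+6 fires, +2 burnt)
Step 2: cell (5,3)='T' (+11 fires, +6 burnt)
Step 3: cell (5,3)='T' (+7 fires, +11 burnt)
Step 4: cell (5,3)='F' (+4 fires, +7 burnt)
  -> target ignites at step 4
Step 5: cell (5,3)='.' (+2 fires, +4 burnt)
Step 6: cell (5,3)='.' (+1 fires, +2 burnt)
Step 7: cell (5,3)='.' (+0 fires, +1 burnt)
  fire out at step 7

4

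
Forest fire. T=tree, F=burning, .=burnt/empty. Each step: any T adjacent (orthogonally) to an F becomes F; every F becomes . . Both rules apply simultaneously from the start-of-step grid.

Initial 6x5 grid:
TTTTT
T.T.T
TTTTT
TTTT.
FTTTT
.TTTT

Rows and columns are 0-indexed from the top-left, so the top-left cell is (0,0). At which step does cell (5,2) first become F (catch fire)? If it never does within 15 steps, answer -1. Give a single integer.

Step 1: cell (5,2)='T' (+2 fires, +1 burnt)
Step 2: cell (5,2)='T' (+4 fires, +2 burnt)
Step 3: cell (5,2)='F' (+5 fires, +4 burnt)
  -> target ignites at step 3
Step 4: cell (5,2)='.' (+5 fires, +5 burnt)
Step 5: cell (5,2)='.' (+4 fires, +5 burnt)
Step 6: cell (5,2)='.' (+2 fires, +4 burnt)
Step 7: cell (5,2)='.' (+2 fires, +2 burnt)
Step 8: cell (5,2)='.' (+1 fires, +2 burnt)
Step 9: cell (5,2)='.' (+0 fires, +1 burnt)
  fire out at step 9

3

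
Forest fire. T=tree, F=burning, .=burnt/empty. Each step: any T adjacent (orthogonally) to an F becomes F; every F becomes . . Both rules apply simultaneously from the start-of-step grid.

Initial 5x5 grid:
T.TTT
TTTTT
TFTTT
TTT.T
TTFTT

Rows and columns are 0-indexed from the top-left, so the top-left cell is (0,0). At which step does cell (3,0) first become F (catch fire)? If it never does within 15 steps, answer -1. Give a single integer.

Step 1: cell (3,0)='T' (+7 fires, +2 burnt)
Step 2: cell (3,0)='F' (+6 fires, +7 burnt)
  -> target ignites at step 2
Step 3: cell (3,0)='.' (+5 fires, +6 burnt)
Step 4: cell (3,0)='.' (+2 fires, +5 burnt)
Step 5: cell (3,0)='.' (+1 fires, +2 burnt)
Step 6: cell (3,0)='.' (+0 fires, +1 burnt)
  fire out at step 6

2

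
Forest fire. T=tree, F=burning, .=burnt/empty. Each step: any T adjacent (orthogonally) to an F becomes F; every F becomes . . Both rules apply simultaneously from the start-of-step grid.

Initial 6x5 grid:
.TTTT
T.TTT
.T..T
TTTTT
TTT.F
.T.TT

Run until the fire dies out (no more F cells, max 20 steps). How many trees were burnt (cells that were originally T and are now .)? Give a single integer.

Step 1: +2 fires, +1 burnt (F count now 2)
Step 2: +3 fires, +2 burnt (F count now 3)
Step 3: +2 fires, +3 burnt (F count now 2)
Step 4: +4 fires, +2 burnt (F count now 4)
Step 5: +5 fires, +4 burnt (F count now 5)
Step 6: +3 fires, +5 burnt (F count now 3)
Step 7: +1 fires, +3 burnt (F count now 1)
Step 8: +0 fires, +1 burnt (F count now 0)
Fire out after step 8
Initially T: 21, now '.': 29
Total burnt (originally-T cells now '.'): 20

Answer: 20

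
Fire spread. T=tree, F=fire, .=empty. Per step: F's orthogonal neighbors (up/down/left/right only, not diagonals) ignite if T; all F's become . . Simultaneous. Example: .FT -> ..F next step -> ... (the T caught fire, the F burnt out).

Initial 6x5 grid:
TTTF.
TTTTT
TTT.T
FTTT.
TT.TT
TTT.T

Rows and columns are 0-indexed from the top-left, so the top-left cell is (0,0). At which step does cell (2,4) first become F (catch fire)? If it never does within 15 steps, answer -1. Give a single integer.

Step 1: cell (2,4)='T' (+5 fires, +2 burnt)
Step 2: cell (2,4)='T' (+8 fires, +5 burnt)
Step 3: cell (2,4)='F' (+6 fires, +8 burnt)
  -> target ignites at step 3
Step 4: cell (2,4)='.' (+2 fires, +6 burnt)
Step 5: cell (2,4)='.' (+1 fires, +2 burnt)
Step 6: cell (2,4)='.' (+1 fires, +1 burnt)
Step 7: cell (2,4)='.' (+0 fires, +1 burnt)
  fire out at step 7

3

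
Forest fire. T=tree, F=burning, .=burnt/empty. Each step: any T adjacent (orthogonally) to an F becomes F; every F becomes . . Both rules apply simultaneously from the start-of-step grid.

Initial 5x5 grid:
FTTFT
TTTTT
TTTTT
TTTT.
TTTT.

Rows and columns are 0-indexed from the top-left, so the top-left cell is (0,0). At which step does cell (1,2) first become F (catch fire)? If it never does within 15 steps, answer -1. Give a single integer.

Step 1: cell (1,2)='T' (+5 fires, +2 burnt)
Step 2: cell (1,2)='F' (+5 fires, +5 burnt)
  -> target ignites at step 2
Step 3: cell (1,2)='.' (+5 fires, +5 burnt)
Step 4: cell (1,2)='.' (+4 fires, +5 burnt)
Step 5: cell (1,2)='.' (+2 fires, +4 burnt)
Step 6: cell (1,2)='.' (+0 fires, +2 burnt)
  fire out at step 6

2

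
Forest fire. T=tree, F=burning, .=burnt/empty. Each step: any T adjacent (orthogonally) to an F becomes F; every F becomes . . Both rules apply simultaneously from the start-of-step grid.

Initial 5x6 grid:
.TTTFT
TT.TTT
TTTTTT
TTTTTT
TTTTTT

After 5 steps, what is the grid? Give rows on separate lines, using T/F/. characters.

Step 1: 3 trees catch fire, 1 burn out
  .TTF.F
  TT.TFT
  TTTTTT
  TTTTTT
  TTTTTT
Step 2: 4 trees catch fire, 3 burn out
  .TF...
  TT.F.F
  TTTTFT
  TTTTTT
  TTTTTT
Step 3: 4 trees catch fire, 4 burn out
  .F....
  TT....
  TTTF.F
  TTTTFT
  TTTTTT
Step 4: 5 trees catch fire, 4 burn out
  ......
  TF....
  TTF...
  TTTF.F
  TTTTFT
Step 5: 5 trees catch fire, 5 burn out
  ......
  F.....
  TF....
  TTF...
  TTTF.F

......
F.....
TF....
TTF...
TTTF.F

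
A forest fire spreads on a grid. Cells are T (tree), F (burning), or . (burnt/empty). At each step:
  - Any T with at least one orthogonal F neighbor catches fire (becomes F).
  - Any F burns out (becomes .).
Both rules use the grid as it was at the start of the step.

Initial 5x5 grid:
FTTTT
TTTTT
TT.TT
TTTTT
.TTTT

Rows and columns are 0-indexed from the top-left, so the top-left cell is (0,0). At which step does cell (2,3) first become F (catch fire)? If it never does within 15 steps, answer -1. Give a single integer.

Step 1: cell (2,3)='T' (+2 fires, +1 burnt)
Step 2: cell (2,3)='T' (+3 fires, +2 burnt)
Step 3: cell (2,3)='T' (+4 fires, +3 burnt)
Step 4: cell (2,3)='T' (+3 fires, +4 burnt)
Step 5: cell (2,3)='F' (+4 fires, +3 burnt)
  -> target ignites at step 5
Step 6: cell (2,3)='.' (+3 fires, +4 burnt)
Step 7: cell (2,3)='.' (+2 fires, +3 burnt)
Step 8: cell (2,3)='.' (+1 fires, +2 burnt)
Step 9: cell (2,3)='.' (+0 fires, +1 burnt)
  fire out at step 9

5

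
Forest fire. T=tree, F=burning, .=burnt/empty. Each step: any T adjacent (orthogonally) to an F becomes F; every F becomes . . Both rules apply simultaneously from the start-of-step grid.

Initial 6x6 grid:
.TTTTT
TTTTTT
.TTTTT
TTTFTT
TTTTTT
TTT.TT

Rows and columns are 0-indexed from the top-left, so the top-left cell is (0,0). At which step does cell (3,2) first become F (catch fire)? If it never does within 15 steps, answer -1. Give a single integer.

Step 1: cell (3,2)='F' (+4 fires, +1 burnt)
  -> target ignites at step 1
Step 2: cell (3,2)='.' (+7 fires, +4 burnt)
Step 3: cell (3,2)='.' (+10 fires, +7 burnt)
Step 4: cell (3,2)='.' (+7 fires, +10 burnt)
Step 5: cell (3,2)='.' (+4 fires, +7 burnt)
Step 6: cell (3,2)='.' (+0 fires, +4 burnt)
  fire out at step 6

1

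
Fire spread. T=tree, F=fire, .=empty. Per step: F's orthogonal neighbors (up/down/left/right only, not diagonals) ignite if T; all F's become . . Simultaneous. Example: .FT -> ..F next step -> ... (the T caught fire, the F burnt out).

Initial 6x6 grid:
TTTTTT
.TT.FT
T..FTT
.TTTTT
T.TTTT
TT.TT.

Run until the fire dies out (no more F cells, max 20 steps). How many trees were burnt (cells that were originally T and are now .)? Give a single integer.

Answer: 22

Derivation:
Step 1: +4 fires, +2 burnt (F count now 4)
Step 2: +6 fires, +4 burnt (F count now 6)
Step 3: +6 fires, +6 burnt (F count now 6)
Step 4: +4 fires, +6 burnt (F count now 4)
Step 5: +2 fires, +4 burnt (F count now 2)
Step 6: +0 fires, +2 burnt (F count now 0)
Fire out after step 6
Initially T: 26, now '.': 32
Total burnt (originally-T cells now '.'): 22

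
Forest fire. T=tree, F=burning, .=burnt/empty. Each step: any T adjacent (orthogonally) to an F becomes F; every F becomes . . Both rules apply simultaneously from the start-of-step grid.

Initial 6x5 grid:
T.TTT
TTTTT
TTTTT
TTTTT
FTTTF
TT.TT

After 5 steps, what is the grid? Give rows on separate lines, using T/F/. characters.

Step 1: 6 trees catch fire, 2 burn out
  T.TTT
  TTTTT
  TTTTT
  FTTTF
  .FTF.
  FT.TF
Step 2: 7 trees catch fire, 6 burn out
  T.TTT
  TTTTT
  FTTTF
  .FTF.
  ..F..
  .F.F.
Step 3: 5 trees catch fire, 7 burn out
  T.TTT
  FTTTF
  .FTF.
  ..F..
  .....
  .....
Step 4: 5 trees catch fire, 5 burn out
  F.TTF
  .FTF.
  ..F..
  .....
  .....
  .....
Step 5: 2 trees catch fire, 5 burn out
  ..TF.
  ..F..
  .....
  .....
  .....
  .....

..TF.
..F..
.....
.....
.....
.....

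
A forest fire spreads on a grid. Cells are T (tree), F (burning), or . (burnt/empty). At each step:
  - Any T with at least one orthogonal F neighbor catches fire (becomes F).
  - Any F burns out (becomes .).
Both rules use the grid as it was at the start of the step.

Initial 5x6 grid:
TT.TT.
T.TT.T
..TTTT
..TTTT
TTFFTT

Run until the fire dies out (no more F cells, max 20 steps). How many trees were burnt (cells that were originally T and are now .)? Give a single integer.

Step 1: +4 fires, +2 burnt (F count now 4)
Step 2: +5 fires, +4 burnt (F count now 5)
Step 3: +4 fires, +5 burnt (F count now 4)
Step 4: +2 fires, +4 burnt (F count now 2)
Step 5: +2 fires, +2 burnt (F count now 2)
Step 6: +0 fires, +2 burnt (F count now 0)
Fire out after step 6
Initially T: 20, now '.': 27
Total burnt (originally-T cells now '.'): 17

Answer: 17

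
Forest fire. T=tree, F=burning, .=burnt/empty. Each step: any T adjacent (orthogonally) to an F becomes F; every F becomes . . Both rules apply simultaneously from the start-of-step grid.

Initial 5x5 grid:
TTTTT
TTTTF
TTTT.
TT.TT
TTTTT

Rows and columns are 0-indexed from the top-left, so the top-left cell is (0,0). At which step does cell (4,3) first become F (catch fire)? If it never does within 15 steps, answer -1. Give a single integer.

Step 1: cell (4,3)='T' (+2 fires, +1 burnt)
Step 2: cell (4,3)='T' (+3 fires, +2 burnt)
Step 3: cell (4,3)='T' (+4 fires, +3 burnt)
Step 4: cell (4,3)='F' (+5 fires, +4 burnt)
  -> target ignites at step 4
Step 5: cell (4,3)='.' (+5 fires, +5 burnt)
Step 6: cell (4,3)='.' (+2 fires, +5 burnt)
Step 7: cell (4,3)='.' (+1 fires, +2 burnt)
Step 8: cell (4,3)='.' (+0 fires, +1 burnt)
  fire out at step 8

4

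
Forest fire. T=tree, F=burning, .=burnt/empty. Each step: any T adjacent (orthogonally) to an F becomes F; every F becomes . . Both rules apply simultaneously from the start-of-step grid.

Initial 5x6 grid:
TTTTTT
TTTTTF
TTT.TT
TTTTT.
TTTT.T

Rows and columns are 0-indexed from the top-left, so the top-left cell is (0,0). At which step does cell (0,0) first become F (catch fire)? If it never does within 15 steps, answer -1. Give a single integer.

Step 1: cell (0,0)='T' (+3 fires, +1 burnt)
Step 2: cell (0,0)='T' (+3 fires, +3 burnt)
Step 3: cell (0,0)='T' (+3 fires, +3 burnt)
Step 4: cell (0,0)='T' (+4 fires, +3 burnt)
Step 5: cell (0,0)='T' (+5 fires, +4 burnt)
Step 6: cell (0,0)='F' (+4 fires, +5 burnt)
  -> target ignites at step 6
Step 7: cell (0,0)='.' (+2 fires, +4 burnt)
Step 8: cell (0,0)='.' (+1 fires, +2 burnt)
Step 9: cell (0,0)='.' (+0 fires, +1 burnt)
  fire out at step 9

6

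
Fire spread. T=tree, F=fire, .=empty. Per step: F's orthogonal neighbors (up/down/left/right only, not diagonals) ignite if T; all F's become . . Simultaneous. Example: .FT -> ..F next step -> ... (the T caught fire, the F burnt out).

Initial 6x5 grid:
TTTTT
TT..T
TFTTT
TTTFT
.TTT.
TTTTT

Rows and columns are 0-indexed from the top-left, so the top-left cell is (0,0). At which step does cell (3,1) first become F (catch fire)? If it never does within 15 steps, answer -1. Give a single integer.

Step 1: cell (3,1)='F' (+8 fires, +2 burnt)
  -> target ignites at step 1
Step 2: cell (3,1)='.' (+7 fires, +8 burnt)
Step 3: cell (3,1)='.' (+6 fires, +7 burnt)
Step 4: cell (3,1)='.' (+3 fires, +6 burnt)
Step 5: cell (3,1)='.' (+0 fires, +3 burnt)
  fire out at step 5

1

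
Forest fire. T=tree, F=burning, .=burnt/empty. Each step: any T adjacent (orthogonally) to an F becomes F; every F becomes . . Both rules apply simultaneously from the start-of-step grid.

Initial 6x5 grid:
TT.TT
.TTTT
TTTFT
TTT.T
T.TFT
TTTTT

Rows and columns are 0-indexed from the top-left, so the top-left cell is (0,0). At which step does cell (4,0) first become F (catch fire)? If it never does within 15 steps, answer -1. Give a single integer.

Step 1: cell (4,0)='T' (+6 fires, +2 burnt)
Step 2: cell (4,0)='T' (+8 fires, +6 burnt)
Step 3: cell (4,0)='T' (+5 fires, +8 burnt)
Step 4: cell (4,0)='T' (+3 fires, +5 burnt)
Step 5: cell (4,0)='F' (+2 fires, +3 burnt)
  -> target ignites at step 5
Step 6: cell (4,0)='.' (+0 fires, +2 burnt)
  fire out at step 6

5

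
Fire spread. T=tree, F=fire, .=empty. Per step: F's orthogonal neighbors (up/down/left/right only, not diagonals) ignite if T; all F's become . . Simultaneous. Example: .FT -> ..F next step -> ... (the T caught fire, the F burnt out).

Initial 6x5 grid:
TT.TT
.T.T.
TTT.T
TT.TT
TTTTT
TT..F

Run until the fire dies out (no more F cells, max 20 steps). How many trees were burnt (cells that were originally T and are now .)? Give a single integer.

Answer: 18

Derivation:
Step 1: +1 fires, +1 burnt (F count now 1)
Step 2: +2 fires, +1 burnt (F count now 2)
Step 3: +3 fires, +2 burnt (F count now 3)
Step 4: +1 fires, +3 burnt (F count now 1)
Step 5: +3 fires, +1 burnt (F count now 3)
Step 6: +3 fires, +3 burnt (F count now 3)
Step 7: +3 fires, +3 burnt (F count now 3)
Step 8: +1 fires, +3 burnt (F count now 1)
Step 9: +1 fires, +1 burnt (F count now 1)
Step 10: +0 fires, +1 burnt (F count now 0)
Fire out after step 10
Initially T: 21, now '.': 27
Total burnt (originally-T cells now '.'): 18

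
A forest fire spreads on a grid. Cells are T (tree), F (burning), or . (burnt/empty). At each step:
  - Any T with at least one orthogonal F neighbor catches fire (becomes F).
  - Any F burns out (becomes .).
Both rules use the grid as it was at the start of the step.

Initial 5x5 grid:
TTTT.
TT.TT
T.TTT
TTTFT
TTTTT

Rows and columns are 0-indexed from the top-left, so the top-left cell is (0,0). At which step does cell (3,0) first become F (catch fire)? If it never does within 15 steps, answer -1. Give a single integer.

Step 1: cell (3,0)='T' (+4 fires, +1 burnt)
Step 2: cell (3,0)='T' (+6 fires, +4 burnt)
Step 3: cell (3,0)='F' (+4 fires, +6 burnt)
  -> target ignites at step 3
Step 4: cell (3,0)='.' (+3 fires, +4 burnt)
Step 5: cell (3,0)='.' (+2 fires, +3 burnt)
Step 6: cell (3,0)='.' (+2 fires, +2 burnt)
Step 7: cell (3,0)='.' (+0 fires, +2 burnt)
  fire out at step 7

3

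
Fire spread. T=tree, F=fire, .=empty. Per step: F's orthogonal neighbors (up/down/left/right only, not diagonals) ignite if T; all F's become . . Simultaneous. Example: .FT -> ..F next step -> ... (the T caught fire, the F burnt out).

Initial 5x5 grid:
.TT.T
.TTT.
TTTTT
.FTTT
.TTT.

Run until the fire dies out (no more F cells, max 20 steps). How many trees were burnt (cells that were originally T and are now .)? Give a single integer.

Answer: 16

Derivation:
Step 1: +3 fires, +1 burnt (F count now 3)
Step 2: +5 fires, +3 burnt (F count now 5)
Step 3: +5 fires, +5 burnt (F count now 5)
Step 4: +3 fires, +5 burnt (F count now 3)
Step 5: +0 fires, +3 burnt (F count now 0)
Fire out after step 5
Initially T: 17, now '.': 24
Total burnt (originally-T cells now '.'): 16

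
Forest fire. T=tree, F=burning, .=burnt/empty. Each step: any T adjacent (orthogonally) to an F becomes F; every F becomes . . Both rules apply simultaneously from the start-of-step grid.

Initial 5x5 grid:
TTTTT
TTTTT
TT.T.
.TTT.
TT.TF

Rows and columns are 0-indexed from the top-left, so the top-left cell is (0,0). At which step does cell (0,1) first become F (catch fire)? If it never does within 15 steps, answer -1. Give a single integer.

Step 1: cell (0,1)='T' (+1 fires, +1 burnt)
Step 2: cell (0,1)='T' (+1 fires, +1 burnt)
Step 3: cell (0,1)='T' (+2 fires, +1 burnt)
Step 4: cell (0,1)='T' (+2 fires, +2 burnt)
Step 5: cell (0,1)='T' (+5 fires, +2 burnt)
Step 6: cell (0,1)='T' (+5 fires, +5 burnt)
Step 7: cell (0,1)='F' (+2 fires, +5 burnt)
  -> target ignites at step 7
Step 8: cell (0,1)='.' (+1 fires, +2 burnt)
Step 9: cell (0,1)='.' (+0 fires, +1 burnt)
  fire out at step 9

7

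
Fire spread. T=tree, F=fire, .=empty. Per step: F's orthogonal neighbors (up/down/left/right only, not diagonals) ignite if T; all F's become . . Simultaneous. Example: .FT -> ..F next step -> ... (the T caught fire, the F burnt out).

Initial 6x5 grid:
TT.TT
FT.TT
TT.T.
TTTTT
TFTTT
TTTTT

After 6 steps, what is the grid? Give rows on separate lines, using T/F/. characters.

Step 1: 7 trees catch fire, 2 burn out
  FT.TT
  .F.TT
  FT.T.
  TFTTT
  F.FTT
  TFTTT
Step 2: 7 trees catch fire, 7 burn out
  .F.TT
  ...TT
  .F.T.
  F.FTT
  ...FT
  F.FTT
Step 3: 3 trees catch fire, 7 burn out
  ...TT
  ...TT
  ...T.
  ...FT
  ....F
  ...FT
Step 4: 3 trees catch fire, 3 burn out
  ...TT
  ...TT
  ...F.
  ....F
  .....
  ....F
Step 5: 1 trees catch fire, 3 burn out
  ...TT
  ...FT
  .....
  .....
  .....
  .....
Step 6: 2 trees catch fire, 1 burn out
  ...FT
  ....F
  .....
  .....
  .....
  .....

...FT
....F
.....
.....
.....
.....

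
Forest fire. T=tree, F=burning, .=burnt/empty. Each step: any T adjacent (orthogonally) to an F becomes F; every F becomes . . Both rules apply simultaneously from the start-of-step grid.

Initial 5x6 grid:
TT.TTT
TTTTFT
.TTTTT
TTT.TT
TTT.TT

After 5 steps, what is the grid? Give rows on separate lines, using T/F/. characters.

Step 1: 4 trees catch fire, 1 burn out
  TT.TFT
  TTTF.F
  .TTTFT
  TTT.TT
  TTT.TT
Step 2: 6 trees catch fire, 4 burn out
  TT.F.F
  TTF...
  .TTF.F
  TTT.FT
  TTT.TT
Step 3: 4 trees catch fire, 6 burn out
  TT....
  TF....
  .TF...
  TTT..F
  TTT.FT
Step 4: 5 trees catch fire, 4 burn out
  TF....
  F.....
  .F....
  TTF...
  TTT..F
Step 5: 3 trees catch fire, 5 burn out
  F.....
  ......
  ......
  TF....
  TTF...

F.....
......
......
TF....
TTF...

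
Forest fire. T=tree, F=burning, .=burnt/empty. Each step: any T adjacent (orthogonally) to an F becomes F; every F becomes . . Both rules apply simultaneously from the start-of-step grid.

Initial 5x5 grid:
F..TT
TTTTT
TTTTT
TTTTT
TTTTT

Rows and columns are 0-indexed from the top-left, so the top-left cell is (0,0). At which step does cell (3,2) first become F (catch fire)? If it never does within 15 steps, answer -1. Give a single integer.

Step 1: cell (3,2)='T' (+1 fires, +1 burnt)
Step 2: cell (3,2)='T' (+2 fires, +1 burnt)
Step 3: cell (3,2)='T' (+3 fires, +2 burnt)
Step 4: cell (3,2)='T' (+4 fires, +3 burnt)
Step 5: cell (3,2)='F' (+5 fires, +4 burnt)
  -> target ignites at step 5
Step 6: cell (3,2)='.' (+4 fires, +5 burnt)
Step 7: cell (3,2)='.' (+2 fires, +4 burnt)
Step 8: cell (3,2)='.' (+1 fires, +2 burnt)
Step 9: cell (3,2)='.' (+0 fires, +1 burnt)
  fire out at step 9

5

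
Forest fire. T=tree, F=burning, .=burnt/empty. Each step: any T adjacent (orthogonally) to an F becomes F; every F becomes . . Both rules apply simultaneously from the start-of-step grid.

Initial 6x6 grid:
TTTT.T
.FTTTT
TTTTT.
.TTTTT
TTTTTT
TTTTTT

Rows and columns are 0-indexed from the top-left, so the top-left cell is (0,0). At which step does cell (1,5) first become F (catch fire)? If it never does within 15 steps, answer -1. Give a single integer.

Step 1: cell (1,5)='T' (+3 fires, +1 burnt)
Step 2: cell (1,5)='T' (+6 fires, +3 burnt)
Step 3: cell (1,5)='T' (+5 fires, +6 burnt)
Step 4: cell (1,5)='F' (+6 fires, +5 burnt)
  -> target ignites at step 4
Step 5: cell (1,5)='.' (+5 fires, +6 burnt)
Step 6: cell (1,5)='.' (+3 fires, +5 burnt)
Step 7: cell (1,5)='.' (+2 fires, +3 burnt)
Step 8: cell (1,5)='.' (+1 fires, +2 burnt)
Step 9: cell (1,5)='.' (+0 fires, +1 burnt)
  fire out at step 9

4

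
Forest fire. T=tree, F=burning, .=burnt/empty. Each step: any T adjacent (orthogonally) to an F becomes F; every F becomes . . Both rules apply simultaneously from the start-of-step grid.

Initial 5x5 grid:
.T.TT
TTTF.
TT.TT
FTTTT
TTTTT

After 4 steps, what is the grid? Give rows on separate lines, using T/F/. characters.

Step 1: 6 trees catch fire, 2 burn out
  .T.FT
  TTF..
  FT.FT
  .FTTT
  FTTTT
Step 2: 8 trees catch fire, 6 burn out
  .T..F
  FF...
  .F..F
  ..FFT
  .FTTT
Step 3: 4 trees catch fire, 8 burn out
  .F...
  .....
  .....
  ....F
  ..FFT
Step 4: 1 trees catch fire, 4 burn out
  .....
  .....
  .....
  .....
  ....F

.....
.....
.....
.....
....F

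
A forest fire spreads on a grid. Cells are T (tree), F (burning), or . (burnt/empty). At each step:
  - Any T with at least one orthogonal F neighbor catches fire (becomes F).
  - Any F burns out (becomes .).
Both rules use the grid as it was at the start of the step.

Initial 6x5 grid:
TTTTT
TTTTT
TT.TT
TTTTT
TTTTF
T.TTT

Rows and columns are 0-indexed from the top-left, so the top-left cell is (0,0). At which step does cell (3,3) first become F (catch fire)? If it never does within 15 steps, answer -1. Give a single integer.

Step 1: cell (3,3)='T' (+3 fires, +1 burnt)
Step 2: cell (3,3)='F' (+4 fires, +3 burnt)
  -> target ignites at step 2
Step 3: cell (3,3)='.' (+5 fires, +4 burnt)
Step 4: cell (3,3)='.' (+4 fires, +5 burnt)
Step 5: cell (3,3)='.' (+5 fires, +4 burnt)
Step 6: cell (3,3)='.' (+3 fires, +5 burnt)
Step 7: cell (3,3)='.' (+2 fires, +3 burnt)
Step 8: cell (3,3)='.' (+1 fires, +2 burnt)
Step 9: cell (3,3)='.' (+0 fires, +1 burnt)
  fire out at step 9

2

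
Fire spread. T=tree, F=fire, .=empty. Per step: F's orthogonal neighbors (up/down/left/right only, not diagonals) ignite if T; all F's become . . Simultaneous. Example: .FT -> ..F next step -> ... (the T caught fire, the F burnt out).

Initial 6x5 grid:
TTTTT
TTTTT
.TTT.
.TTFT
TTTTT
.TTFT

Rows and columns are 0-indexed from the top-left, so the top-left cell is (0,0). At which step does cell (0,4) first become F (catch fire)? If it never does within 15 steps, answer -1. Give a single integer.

Step 1: cell (0,4)='T' (+6 fires, +2 burnt)
Step 2: cell (0,4)='T' (+6 fires, +6 burnt)
Step 3: cell (0,4)='T' (+5 fires, +6 burnt)
Step 4: cell (0,4)='F' (+4 fires, +5 burnt)
  -> target ignites at step 4
Step 5: cell (0,4)='.' (+2 fires, +4 burnt)
Step 6: cell (0,4)='.' (+1 fires, +2 burnt)
Step 7: cell (0,4)='.' (+0 fires, +1 burnt)
  fire out at step 7

4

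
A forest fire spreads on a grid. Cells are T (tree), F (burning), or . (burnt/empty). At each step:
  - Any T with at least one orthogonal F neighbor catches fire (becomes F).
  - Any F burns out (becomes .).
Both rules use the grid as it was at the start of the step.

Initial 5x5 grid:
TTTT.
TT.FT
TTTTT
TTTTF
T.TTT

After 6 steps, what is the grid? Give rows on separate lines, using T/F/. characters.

Step 1: 6 trees catch fire, 2 burn out
  TTTF.
  TT..F
  TTTFF
  TTTF.
  T.TTF
Step 2: 4 trees catch fire, 6 burn out
  TTF..
  TT...
  TTF..
  TTF..
  T.TF.
Step 3: 4 trees catch fire, 4 burn out
  TF...
  TT...
  TF...
  TF...
  T.F..
Step 4: 4 trees catch fire, 4 burn out
  F....
  TF...
  F....
  F....
  T....
Step 5: 2 trees catch fire, 4 burn out
  .....
  F....
  .....
  .....
  F....
Step 6: 0 trees catch fire, 2 burn out
  .....
  .....
  .....
  .....
  .....

.....
.....
.....
.....
.....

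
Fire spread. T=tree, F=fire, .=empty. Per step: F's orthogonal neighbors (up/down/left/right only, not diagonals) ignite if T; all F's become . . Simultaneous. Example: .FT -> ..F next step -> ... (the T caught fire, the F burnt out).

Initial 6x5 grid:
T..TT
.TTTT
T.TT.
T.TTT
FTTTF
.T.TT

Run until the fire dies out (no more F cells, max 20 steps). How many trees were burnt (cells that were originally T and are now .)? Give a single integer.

Answer: 19

Derivation:
Step 1: +5 fires, +2 burnt (F count now 5)
Step 2: +5 fires, +5 burnt (F count now 5)
Step 3: +2 fires, +5 burnt (F count now 2)
Step 4: +2 fires, +2 burnt (F count now 2)
Step 5: +3 fires, +2 burnt (F count now 3)
Step 6: +2 fires, +3 burnt (F count now 2)
Step 7: +0 fires, +2 burnt (F count now 0)
Fire out after step 7
Initially T: 20, now '.': 29
Total burnt (originally-T cells now '.'): 19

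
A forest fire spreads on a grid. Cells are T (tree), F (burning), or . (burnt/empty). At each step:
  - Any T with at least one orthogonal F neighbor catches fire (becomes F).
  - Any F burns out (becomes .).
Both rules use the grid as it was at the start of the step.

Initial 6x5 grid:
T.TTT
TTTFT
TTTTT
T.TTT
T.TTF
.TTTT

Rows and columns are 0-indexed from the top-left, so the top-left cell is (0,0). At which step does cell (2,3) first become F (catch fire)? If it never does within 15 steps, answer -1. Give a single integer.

Step 1: cell (2,3)='F' (+7 fires, +2 burnt)
  -> target ignites at step 1
Step 2: cell (2,3)='.' (+8 fires, +7 burnt)
Step 3: cell (2,3)='.' (+4 fires, +8 burnt)
Step 4: cell (2,3)='.' (+3 fires, +4 burnt)
Step 5: cell (2,3)='.' (+1 fires, +3 burnt)
Step 6: cell (2,3)='.' (+1 fires, +1 burnt)
Step 7: cell (2,3)='.' (+0 fires, +1 burnt)
  fire out at step 7

1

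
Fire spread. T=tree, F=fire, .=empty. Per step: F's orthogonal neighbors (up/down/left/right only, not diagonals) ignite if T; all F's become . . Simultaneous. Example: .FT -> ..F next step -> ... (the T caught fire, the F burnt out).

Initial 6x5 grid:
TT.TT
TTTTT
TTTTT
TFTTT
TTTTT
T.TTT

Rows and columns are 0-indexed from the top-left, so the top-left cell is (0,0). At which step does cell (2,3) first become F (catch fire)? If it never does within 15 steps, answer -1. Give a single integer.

Step 1: cell (2,3)='T' (+4 fires, +1 burnt)
Step 2: cell (2,3)='T' (+6 fires, +4 burnt)
Step 3: cell (2,3)='F' (+8 fires, +6 burnt)
  -> target ignites at step 3
Step 4: cell (2,3)='.' (+5 fires, +8 burnt)
Step 5: cell (2,3)='.' (+3 fires, +5 burnt)
Step 6: cell (2,3)='.' (+1 fires, +3 burnt)
Step 7: cell (2,3)='.' (+0 fires, +1 burnt)
  fire out at step 7

3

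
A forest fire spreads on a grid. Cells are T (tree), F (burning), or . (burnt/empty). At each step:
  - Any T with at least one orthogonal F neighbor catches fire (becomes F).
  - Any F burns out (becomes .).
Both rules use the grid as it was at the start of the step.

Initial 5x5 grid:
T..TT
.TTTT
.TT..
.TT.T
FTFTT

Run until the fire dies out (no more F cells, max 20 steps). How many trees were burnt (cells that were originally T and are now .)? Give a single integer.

Answer: 14

Derivation:
Step 1: +3 fires, +2 burnt (F count now 3)
Step 2: +3 fires, +3 burnt (F count now 3)
Step 3: +3 fires, +3 burnt (F count now 3)
Step 4: +2 fires, +3 burnt (F count now 2)
Step 5: +2 fires, +2 burnt (F count now 2)
Step 6: +1 fires, +2 burnt (F count now 1)
Step 7: +0 fires, +1 burnt (F count now 0)
Fire out after step 7
Initially T: 15, now '.': 24
Total burnt (originally-T cells now '.'): 14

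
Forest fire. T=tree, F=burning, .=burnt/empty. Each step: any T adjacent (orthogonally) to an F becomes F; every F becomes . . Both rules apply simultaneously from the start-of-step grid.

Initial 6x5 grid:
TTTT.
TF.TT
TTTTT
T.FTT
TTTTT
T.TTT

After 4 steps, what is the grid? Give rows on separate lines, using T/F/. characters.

Step 1: 6 trees catch fire, 2 burn out
  TFTT.
  F..TT
  TFFTT
  T..FT
  TTFTT
  T.TTT
Step 2: 8 trees catch fire, 6 burn out
  F.FT.
  ...TT
  F..FT
  T...F
  TF.FT
  T.FTT
Step 3: 7 trees catch fire, 8 burn out
  ...F.
  ...FT
  ....F
  F....
  F...F
  T..FT
Step 4: 3 trees catch fire, 7 burn out
  .....
  ....F
  .....
  .....
  .....
  F...F

.....
....F
.....
.....
.....
F...F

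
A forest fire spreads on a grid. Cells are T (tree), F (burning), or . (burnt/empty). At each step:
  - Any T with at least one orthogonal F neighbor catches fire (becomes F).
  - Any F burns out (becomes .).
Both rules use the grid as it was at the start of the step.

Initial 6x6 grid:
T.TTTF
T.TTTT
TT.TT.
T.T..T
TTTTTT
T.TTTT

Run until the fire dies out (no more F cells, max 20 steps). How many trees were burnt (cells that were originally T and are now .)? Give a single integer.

Step 1: +2 fires, +1 burnt (F count now 2)
Step 2: +2 fires, +2 burnt (F count now 2)
Step 3: +3 fires, +2 burnt (F count now 3)
Step 4: +2 fires, +3 burnt (F count now 2)
Step 5: +0 fires, +2 burnt (F count now 0)
Fire out after step 5
Initially T: 27, now '.': 18
Total burnt (originally-T cells now '.'): 9

Answer: 9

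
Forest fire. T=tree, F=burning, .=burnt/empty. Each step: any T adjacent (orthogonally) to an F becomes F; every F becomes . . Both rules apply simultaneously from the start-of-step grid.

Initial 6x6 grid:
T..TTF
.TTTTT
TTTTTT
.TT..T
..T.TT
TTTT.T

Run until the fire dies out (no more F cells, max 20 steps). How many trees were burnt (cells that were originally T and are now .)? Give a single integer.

Step 1: +2 fires, +1 burnt (F count now 2)
Step 2: +3 fires, +2 burnt (F count now 3)
Step 3: +3 fires, +3 burnt (F count now 3)
Step 4: +3 fires, +3 burnt (F count now 3)
Step 5: +4 fires, +3 burnt (F count now 4)
Step 6: +2 fires, +4 burnt (F count now 2)
Step 7: +3 fires, +2 burnt (F count now 3)
Step 8: +1 fires, +3 burnt (F count now 1)
Step 9: +2 fires, +1 burnt (F count now 2)
Step 10: +1 fires, +2 burnt (F count now 1)
Step 11: +0 fires, +1 burnt (F count now 0)
Fire out after step 11
Initially T: 25, now '.': 35
Total burnt (originally-T cells now '.'): 24

Answer: 24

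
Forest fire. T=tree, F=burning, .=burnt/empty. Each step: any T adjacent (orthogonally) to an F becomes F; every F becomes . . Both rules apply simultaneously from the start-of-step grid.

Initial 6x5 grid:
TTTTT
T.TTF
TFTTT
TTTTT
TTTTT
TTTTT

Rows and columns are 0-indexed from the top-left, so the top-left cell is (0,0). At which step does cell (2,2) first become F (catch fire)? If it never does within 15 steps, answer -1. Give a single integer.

Step 1: cell (2,2)='F' (+6 fires, +2 burnt)
  -> target ignites at step 1
Step 2: cell (2,2)='.' (+8 fires, +6 burnt)
Step 3: cell (2,2)='.' (+7 fires, +8 burnt)
Step 4: cell (2,2)='.' (+5 fires, +7 burnt)
Step 5: cell (2,2)='.' (+1 fires, +5 burnt)
Step 6: cell (2,2)='.' (+0 fires, +1 burnt)
  fire out at step 6

1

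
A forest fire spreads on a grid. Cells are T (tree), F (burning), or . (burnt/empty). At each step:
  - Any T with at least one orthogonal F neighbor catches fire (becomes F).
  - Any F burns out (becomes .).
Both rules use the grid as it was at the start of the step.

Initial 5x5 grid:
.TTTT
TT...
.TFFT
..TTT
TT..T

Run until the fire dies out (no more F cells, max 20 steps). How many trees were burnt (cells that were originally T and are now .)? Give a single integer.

Step 1: +4 fires, +2 burnt (F count now 4)
Step 2: +2 fires, +4 burnt (F count now 2)
Step 3: +3 fires, +2 burnt (F count now 3)
Step 4: +1 fires, +3 burnt (F count now 1)
Step 5: +1 fires, +1 burnt (F count now 1)
Step 6: +1 fires, +1 burnt (F count now 1)
Step 7: +0 fires, +1 burnt (F count now 0)
Fire out after step 7
Initially T: 14, now '.': 23
Total burnt (originally-T cells now '.'): 12

Answer: 12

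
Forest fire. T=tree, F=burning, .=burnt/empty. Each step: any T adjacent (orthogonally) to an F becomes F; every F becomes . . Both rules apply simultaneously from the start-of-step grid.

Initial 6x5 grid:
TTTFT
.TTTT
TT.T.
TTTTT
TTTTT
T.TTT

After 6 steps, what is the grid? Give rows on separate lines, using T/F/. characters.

Step 1: 3 trees catch fire, 1 burn out
  TTF.F
  .TTFT
  TT.T.
  TTTTT
  TTTTT
  T.TTT
Step 2: 4 trees catch fire, 3 burn out
  TF...
  .TF.F
  TT.F.
  TTTTT
  TTTTT
  T.TTT
Step 3: 3 trees catch fire, 4 burn out
  F....
  .F...
  TT...
  TTTFT
  TTTTT
  T.TTT
Step 4: 4 trees catch fire, 3 burn out
  .....
  .....
  TF...
  TTF.F
  TTTFT
  T.TTT
Step 5: 5 trees catch fire, 4 burn out
  .....
  .....
  F....
  TF...
  TTF.F
  T.TFT
Step 6: 4 trees catch fire, 5 burn out
  .....
  .....
  .....
  F....
  TF...
  T.F.F

.....
.....
.....
F....
TF...
T.F.F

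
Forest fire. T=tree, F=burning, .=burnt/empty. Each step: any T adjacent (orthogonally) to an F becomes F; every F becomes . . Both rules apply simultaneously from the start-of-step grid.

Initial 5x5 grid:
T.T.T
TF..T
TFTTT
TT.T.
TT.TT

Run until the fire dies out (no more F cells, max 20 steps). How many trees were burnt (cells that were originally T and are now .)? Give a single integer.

Answer: 15

Derivation:
Step 1: +4 fires, +2 burnt (F count now 4)
Step 2: +4 fires, +4 burnt (F count now 4)
Step 3: +3 fires, +4 burnt (F count now 3)
Step 4: +2 fires, +3 burnt (F count now 2)
Step 5: +2 fires, +2 burnt (F count now 2)
Step 6: +0 fires, +2 burnt (F count now 0)
Fire out after step 6
Initially T: 16, now '.': 24
Total burnt (originally-T cells now '.'): 15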